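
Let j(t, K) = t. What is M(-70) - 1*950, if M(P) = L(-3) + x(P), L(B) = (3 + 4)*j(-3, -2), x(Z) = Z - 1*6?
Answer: -1047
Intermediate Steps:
x(Z) = -6 + Z (x(Z) = Z - 6 = -6 + Z)
L(B) = -21 (L(B) = (3 + 4)*(-3) = 7*(-3) = -21)
M(P) = -27 + P (M(P) = -21 + (-6 + P) = -27 + P)
M(-70) - 1*950 = (-27 - 70) - 1*950 = -97 - 950 = -1047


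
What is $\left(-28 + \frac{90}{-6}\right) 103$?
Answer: $-4429$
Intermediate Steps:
$\left(-28 + \frac{90}{-6}\right) 103 = \left(-28 + 90 \left(- \frac{1}{6}\right)\right) 103 = \left(-28 - 15\right) 103 = \left(-43\right) 103 = -4429$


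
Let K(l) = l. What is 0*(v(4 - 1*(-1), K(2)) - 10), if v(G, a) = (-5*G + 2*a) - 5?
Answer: 0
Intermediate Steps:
v(G, a) = -5 - 5*G + 2*a
0*(v(4 - 1*(-1), K(2)) - 10) = 0*((-5 - 5*(4 - 1*(-1)) + 2*2) - 10) = 0*((-5 - 5*(4 + 1) + 4) - 10) = 0*((-5 - 5*5 + 4) - 10) = 0*((-5 - 25 + 4) - 10) = 0*(-26 - 10) = 0*(-36) = 0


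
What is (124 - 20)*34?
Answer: 3536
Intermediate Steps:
(124 - 20)*34 = 104*34 = 3536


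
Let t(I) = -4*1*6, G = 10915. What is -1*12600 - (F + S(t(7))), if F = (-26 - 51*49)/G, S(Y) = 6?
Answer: -27518393/2183 ≈ -12606.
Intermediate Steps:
t(I) = -24 (t(I) = -4*6 = -24)
F = -505/2183 (F = (-26 - 51*49)/10915 = (-26 - 2499)*(1/10915) = -2525*1/10915 = -505/2183 ≈ -0.23133)
-1*12600 - (F + S(t(7))) = -1*12600 - (-505/2183 + 6) = -12600 - 1*12593/2183 = -12600 - 12593/2183 = -27518393/2183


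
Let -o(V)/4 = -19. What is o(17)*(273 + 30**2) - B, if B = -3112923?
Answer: 3202071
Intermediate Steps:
o(V) = 76 (o(V) = -4*(-19) = 76)
o(17)*(273 + 30**2) - B = 76*(273 + 30**2) - 1*(-3112923) = 76*(273 + 900) + 3112923 = 76*1173 + 3112923 = 89148 + 3112923 = 3202071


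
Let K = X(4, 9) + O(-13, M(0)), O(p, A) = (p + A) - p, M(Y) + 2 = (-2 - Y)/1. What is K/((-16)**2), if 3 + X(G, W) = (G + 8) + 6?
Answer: 11/256 ≈ 0.042969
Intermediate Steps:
M(Y) = -4 - Y (M(Y) = -2 + (-2 - Y)/1 = -2 + (-2 - Y)*1 = -2 + (-2 - Y) = -4 - Y)
O(p, A) = A (O(p, A) = (A + p) - p = A)
X(G, W) = 11 + G (X(G, W) = -3 + ((G + 8) + 6) = -3 + ((8 + G) + 6) = -3 + (14 + G) = 11 + G)
K = 11 (K = (11 + 4) + (-4 - 1*0) = 15 + (-4 + 0) = 15 - 4 = 11)
K/((-16)**2) = 11/((-16)**2) = 11/256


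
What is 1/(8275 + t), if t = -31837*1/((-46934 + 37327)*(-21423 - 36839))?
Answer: 43055618/356285236501 ≈ 0.00012085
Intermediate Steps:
t = -2449/43055618 (t = -31837/((-9607*(-58262))) = -31837/559723034 = -31837*1/559723034 = -2449/43055618 ≈ -5.6880e-5)
1/(8275 + t) = 1/(8275 - 2449/43055618) = 1/(356285236501/43055618) = 43055618/356285236501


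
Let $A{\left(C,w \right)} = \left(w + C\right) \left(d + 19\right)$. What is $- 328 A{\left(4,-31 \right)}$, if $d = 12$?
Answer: $274536$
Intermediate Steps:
$A{\left(C,w \right)} = 31 C + 31 w$ ($A{\left(C,w \right)} = \left(w + C\right) \left(12 + 19\right) = \left(C + w\right) 31 = 31 C + 31 w$)
$- 328 A{\left(4,-31 \right)} = - 328 \left(31 \cdot 4 + 31 \left(-31\right)\right) = - 328 \left(124 - 961\right) = \left(-328\right) \left(-837\right) = 274536$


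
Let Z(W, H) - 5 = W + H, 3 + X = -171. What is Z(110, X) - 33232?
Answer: -33291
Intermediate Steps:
X = -174 (X = -3 - 171 = -174)
Z(W, H) = 5 + H + W (Z(W, H) = 5 + (W + H) = 5 + (H + W) = 5 + H + W)
Z(110, X) - 33232 = (5 - 174 + 110) - 33232 = -59 - 33232 = -33291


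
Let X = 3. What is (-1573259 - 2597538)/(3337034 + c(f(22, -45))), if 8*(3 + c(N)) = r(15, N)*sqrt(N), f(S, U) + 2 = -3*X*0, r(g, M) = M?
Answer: -111344631069656/89086207159689 - 8341594*I*sqrt(2)/89086207159689 ≈ -1.2499 - 1.3242e-7*I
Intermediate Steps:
f(S, U) = -2 (f(S, U) = -2 - 3*3*0 = -2 - 9*0 = -2 + 0 = -2)
c(N) = -3 + N**(3/2)/8 (c(N) = -3 + (N*sqrt(N))/8 = -3 + N**(3/2)/8)
(-1573259 - 2597538)/(3337034 + c(f(22, -45))) = (-1573259 - 2597538)/(3337034 + (-3 + (-2)**(3/2)/8)) = -4170797/(3337034 + (-3 + (-2*I*sqrt(2))/8)) = -4170797/(3337034 + (-3 - I*sqrt(2)/4)) = -4170797/(3337031 - I*sqrt(2)/4)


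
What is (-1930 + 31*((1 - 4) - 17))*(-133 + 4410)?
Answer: -10906350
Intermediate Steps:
(-1930 + 31*((1 - 4) - 17))*(-133 + 4410) = (-1930 + 31*(-3 - 17))*4277 = (-1930 + 31*(-20))*4277 = (-1930 - 620)*4277 = -2550*4277 = -10906350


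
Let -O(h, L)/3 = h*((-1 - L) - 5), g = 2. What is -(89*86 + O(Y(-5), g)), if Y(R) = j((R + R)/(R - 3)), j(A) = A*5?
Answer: -7804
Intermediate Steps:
j(A) = 5*A
Y(R) = 10*R/(-3 + R) (Y(R) = 5*((R + R)/(R - 3)) = 5*((2*R)/(-3 + R)) = 5*(2*R/(-3 + R)) = 10*R/(-3 + R))
O(h, L) = -3*h*(-6 - L) (O(h, L) = -3*h*((-1 - L) - 5) = -3*h*(-6 - L))
-(89*86 + O(Y(-5), g)) = -(89*86 + 3*(10*(-5)/(-3 - 5))*(6 + 2)) = -(7654 + 3*(10*(-5)/(-8))*8) = -(7654 + 3*(10*(-5)*(-⅛))*8) = -(7654 + 3*(25/4)*8) = -(7654 + 150) = -1*7804 = -7804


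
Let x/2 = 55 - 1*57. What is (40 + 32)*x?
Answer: -288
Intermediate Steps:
x = -4 (x = 2*(55 - 1*57) = 2*(55 - 57) = 2*(-2) = -4)
(40 + 32)*x = (40 + 32)*(-4) = 72*(-4) = -288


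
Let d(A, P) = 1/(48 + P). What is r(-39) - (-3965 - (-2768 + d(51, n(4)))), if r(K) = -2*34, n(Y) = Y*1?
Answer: 58709/52 ≈ 1129.0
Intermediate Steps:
n(Y) = Y
r(K) = -68
r(-39) - (-3965 - (-2768 + d(51, n(4)))) = -68 - (-3965 - (-2768 + 1/(48 + 4))) = -68 - (-3965 - (-2768 + 1/52)) = -68 - (-3965 - 1*(-143935/52)) = -68 - (-3965 + 143935/52) = -68 - 1*(-62245/52) = -68 + 62245/52 = 58709/52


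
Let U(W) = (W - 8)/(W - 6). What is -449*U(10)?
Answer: -449/2 ≈ -224.50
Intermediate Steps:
U(W) = (-8 + W)/(-6 + W)
-449*U(10) = -449*(-8 + 10)/(-6 + 10) = -449*2/4 = -449*½ = -449/2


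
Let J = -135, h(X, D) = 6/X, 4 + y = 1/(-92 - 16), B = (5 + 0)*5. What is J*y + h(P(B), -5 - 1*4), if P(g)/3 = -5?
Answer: 10817/20 ≈ 540.85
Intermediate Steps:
B = 25 (B = 5*5 = 25)
y = -433/108 (y = -4 + 1/(-92 - 16) = -4 + 1/(-108) = -4 - 1/108 = -433/108 ≈ -4.0093)
P(g) = -15 (P(g) = 3*(-5) = -15)
J*y + h(P(B), -5 - 1*4) = -135*(-433/108) + 6/(-15) = 2165/4 + 6*(-1/15) = 2165/4 - ⅖ = 10817/20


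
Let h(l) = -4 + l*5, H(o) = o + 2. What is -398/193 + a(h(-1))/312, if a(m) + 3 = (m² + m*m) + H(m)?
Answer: -11855/7527 ≈ -1.5750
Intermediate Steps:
H(o) = 2 + o
h(l) = -4 + 5*l
a(m) = -1 + m + 2*m² (a(m) = -3 + ((m² + m*m) + (2 + m)) = -3 + ((m² + m²) + (2 + m)) = -3 + (2*m² + (2 + m)) = -3 + (2 + m + 2*m²) = -1 + m + 2*m²)
-398/193 + a(h(-1))/312 = -398/193 + (-1 + (-4 + 5*(-1)) + 2*(-4 + 5*(-1))²)/312 = -398*1/193 + (-1 + (-4 - 5) + 2*(-4 - 5)²)*(1/312) = -398/193 + (-1 - 9 + 2*(-9)²)*(1/312) = -398/193 + (-1 - 9 + 2*81)*(1/312) = -398/193 + (-1 - 9 + 162)*(1/312) = -398/193 + 152*(1/312) = -398/193 + 19/39 = -11855/7527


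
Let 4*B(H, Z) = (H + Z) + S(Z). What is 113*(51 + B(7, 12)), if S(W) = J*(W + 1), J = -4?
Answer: 19323/4 ≈ 4830.8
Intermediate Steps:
S(W) = -4 - 4*W (S(W) = -4*(W + 1) = -4*(1 + W) = -4 - 4*W)
B(H, Z) = -1 - 3*Z/4 + H/4 (B(H, Z) = ((H + Z) + (-4 - 4*Z))/4 = (-4 + H - 3*Z)/4 = -1 - 3*Z/4 + H/4)
113*(51 + B(7, 12)) = 113*(51 + (-1 - ¾*12 + (¼)*7)) = 113*(51 + (-1 - 9 + 7/4)) = 113*(51 - 33/4) = 113*(171/4) = 19323/4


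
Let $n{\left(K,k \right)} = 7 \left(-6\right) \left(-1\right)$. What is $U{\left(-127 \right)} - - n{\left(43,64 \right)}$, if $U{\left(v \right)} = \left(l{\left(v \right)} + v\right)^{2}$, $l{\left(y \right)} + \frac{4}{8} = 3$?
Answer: $\frac{62169}{4} \approx 15542.0$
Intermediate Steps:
$l{\left(y \right)} = \frac{5}{2}$ ($l{\left(y \right)} = - \frac{1}{2} + 3 = \frac{5}{2}$)
$n{\left(K,k \right)} = 42$ ($n{\left(K,k \right)} = \left(-42\right) \left(-1\right) = 42$)
$U{\left(v \right)} = \left(\frac{5}{2} + v\right)^{2}$
$U{\left(-127 \right)} - - n{\left(43,64 \right)} = \frac{\left(5 + 2 \left(-127\right)\right)^{2}}{4} - \left(-1\right) 42 = \frac{\left(5 - 254\right)^{2}}{4} - -42 = \frac{\left(-249\right)^{2}}{4} + 42 = \frac{1}{4} \cdot 62001 + 42 = \frac{62001}{4} + 42 = \frac{62169}{4}$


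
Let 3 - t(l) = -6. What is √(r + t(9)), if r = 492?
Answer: √501 ≈ 22.383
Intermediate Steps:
t(l) = 9 (t(l) = 3 - 1*(-6) = 3 + 6 = 9)
√(r + t(9)) = √(492 + 9) = √501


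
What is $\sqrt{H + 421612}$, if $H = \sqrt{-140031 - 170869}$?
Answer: $\sqrt{421612 + 10 i \sqrt{3109}} \approx 649.32 + 0.429 i$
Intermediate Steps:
$H = 10 i \sqrt{3109}$ ($H = \sqrt{-310900} = 10 i \sqrt{3109} \approx 557.58 i$)
$\sqrt{H + 421612} = \sqrt{10 i \sqrt{3109} + 421612} = \sqrt{421612 + 10 i \sqrt{3109}}$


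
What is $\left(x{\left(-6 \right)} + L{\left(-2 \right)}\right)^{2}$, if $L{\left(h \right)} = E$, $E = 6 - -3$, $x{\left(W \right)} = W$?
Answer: $9$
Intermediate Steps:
$E = 9$ ($E = 6 + 3 = 9$)
$L{\left(h \right)} = 9$
$\left(x{\left(-6 \right)} + L{\left(-2 \right)}\right)^{2} = \left(-6 + 9\right)^{2} = 3^{2} = 9$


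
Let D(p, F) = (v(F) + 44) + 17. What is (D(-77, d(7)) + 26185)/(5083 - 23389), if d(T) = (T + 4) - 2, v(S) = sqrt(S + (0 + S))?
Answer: -13123/9153 - sqrt(2)/6102 ≈ -1.4340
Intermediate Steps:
v(S) = sqrt(2)*sqrt(S) (v(S) = sqrt(S + S) = sqrt(2*S) = sqrt(2)*sqrt(S))
d(T) = 2 + T (d(T) = (4 + T) - 2 = 2 + T)
D(p, F) = 61 + sqrt(2)*sqrt(F) (D(p, F) = (sqrt(2)*sqrt(F) + 44) + 17 = (44 + sqrt(2)*sqrt(F)) + 17 = 61 + sqrt(2)*sqrt(F))
(D(-77, d(7)) + 26185)/(5083 - 23389) = ((61 + sqrt(2)*sqrt(2 + 7)) + 26185)/(5083 - 23389) = ((61 + sqrt(2)*sqrt(9)) + 26185)/(-18306) = ((61 + sqrt(2)*3) + 26185)*(-1/18306) = ((61 + 3*sqrt(2)) + 26185)*(-1/18306) = (26246 + 3*sqrt(2))*(-1/18306) = -13123/9153 - sqrt(2)/6102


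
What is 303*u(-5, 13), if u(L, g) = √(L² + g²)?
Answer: 303*√194 ≈ 4220.3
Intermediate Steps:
303*u(-5, 13) = 303*√((-5)² + 13²) = 303*√(25 + 169) = 303*√194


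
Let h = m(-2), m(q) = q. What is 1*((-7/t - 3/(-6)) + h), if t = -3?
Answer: ⅚ ≈ 0.83333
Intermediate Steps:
h = -2
1*((-7/t - 3/(-6)) + h) = 1*((-7/(-3) - 3/(-6)) - 2) = 1*((-7*(-⅓) - 3*(-⅙)) - 2) = 1*((7/3 + ½) - 2) = 1*(17/6 - 2) = 1*(⅚) = ⅚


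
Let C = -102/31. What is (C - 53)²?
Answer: 3045025/961 ≈ 3168.6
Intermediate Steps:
C = -102/31 (C = -102*1/31 = -102/31 ≈ -3.2903)
(C - 53)² = (-102/31 - 53)² = (-1745/31)² = 3045025/961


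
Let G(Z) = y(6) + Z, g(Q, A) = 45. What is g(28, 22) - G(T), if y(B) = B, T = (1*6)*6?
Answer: 3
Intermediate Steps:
T = 36 (T = 6*6 = 36)
G(Z) = 6 + Z
g(28, 22) - G(T) = 45 - (6 + 36) = 45 - 1*42 = 45 - 42 = 3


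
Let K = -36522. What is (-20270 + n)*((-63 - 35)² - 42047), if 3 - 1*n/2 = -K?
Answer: 3027191444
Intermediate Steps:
n = -73038 (n = 6 - (-2)*(-36522) = 6 - 2*36522 = 6 - 73044 = -73038)
(-20270 + n)*((-63 - 35)² - 42047) = (-20270 - 73038)*((-63 - 35)² - 42047) = -93308*((-98)² - 42047) = -93308*(9604 - 42047) = -93308*(-32443) = 3027191444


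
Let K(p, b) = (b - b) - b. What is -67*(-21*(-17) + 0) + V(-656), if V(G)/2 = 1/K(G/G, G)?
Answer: -7845431/328 ≈ -23919.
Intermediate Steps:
K(p, b) = -b (K(p, b) = 0 - b = -b)
V(G) = -2/G (V(G) = 2/((-G)) = 2*(-1/G) = -2/G)
-67*(-21*(-17) + 0) + V(-656) = -67*(-21*(-17) + 0) - 2/(-656) = -67*(357 + 0) - 2*(-1/656) = -67*357 + 1/328 = -23919 + 1/328 = -7845431/328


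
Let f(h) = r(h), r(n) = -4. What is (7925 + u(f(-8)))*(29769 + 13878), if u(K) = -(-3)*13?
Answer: 347604708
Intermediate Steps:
f(h) = -4
u(K) = 39 (u(K) = -1*(-39) = 39)
(7925 + u(f(-8)))*(29769 + 13878) = (7925 + 39)*(29769 + 13878) = 7964*43647 = 347604708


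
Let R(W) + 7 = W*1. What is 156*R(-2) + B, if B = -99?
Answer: -1503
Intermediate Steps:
R(W) = -7 + W (R(W) = -7 + W*1 = -7 + W)
156*R(-2) + B = 156*(-7 - 2) - 99 = 156*(-9) - 99 = -1404 - 99 = -1503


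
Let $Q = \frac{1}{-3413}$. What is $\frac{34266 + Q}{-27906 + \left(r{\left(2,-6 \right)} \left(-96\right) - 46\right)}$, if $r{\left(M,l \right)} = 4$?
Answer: $- \frac{116949857}{96710768} \approx -1.2093$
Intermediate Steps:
$Q = - \frac{1}{3413} \approx -0.000293$
$\frac{34266 + Q}{-27906 + \left(r{\left(2,-6 \right)} \left(-96\right) - 46\right)} = \frac{34266 - \frac{1}{3413}}{-27906 + \left(4 \left(-96\right) - 46\right)} = \frac{116949857}{3413 \left(-27906 - 430\right)} = \frac{116949857}{3413 \left(-28336\right)} = \frac{116949857}{3413} \left(- \frac{1}{28336}\right) = - \frac{116949857}{96710768}$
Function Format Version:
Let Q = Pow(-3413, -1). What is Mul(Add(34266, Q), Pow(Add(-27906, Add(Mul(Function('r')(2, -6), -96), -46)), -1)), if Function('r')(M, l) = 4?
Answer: Rational(-116949857, 96710768) ≈ -1.2093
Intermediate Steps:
Q = Rational(-1, 3413) ≈ -0.00029300
Mul(Add(34266, Q), Pow(Add(-27906, Add(Mul(Function('r')(2, -6), -96), -46)), -1)) = Mul(Add(34266, Rational(-1, 3413)), Pow(Add(-27906, Add(Mul(4, -96), -46)), -1)) = Mul(Rational(116949857, 3413), Pow(Add(-27906, Add(-384, -46)), -1)) = Mul(Rational(116949857, 3413), Pow(Add(-27906, -430), -1)) = Mul(Rational(116949857, 3413), Pow(-28336, -1)) = Mul(Rational(116949857, 3413), Rational(-1, 28336)) = Rational(-116949857, 96710768)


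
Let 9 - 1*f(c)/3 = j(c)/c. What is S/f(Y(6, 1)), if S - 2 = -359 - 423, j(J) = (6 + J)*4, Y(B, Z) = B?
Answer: -260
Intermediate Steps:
j(J) = 24 + 4*J
S = -780 (S = 2 + (-359 - 423) = 2 - 782 = -780)
f(c) = 27 - 3*(24 + 4*c)/c
S/f(Y(6, 1)) = -780/(15 - 72/6) = -780/(15 - 72*⅙) = -780/(15 - 12) = -780/3 = -780*⅓ = -260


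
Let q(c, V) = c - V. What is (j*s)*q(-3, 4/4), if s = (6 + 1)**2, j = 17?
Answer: -3332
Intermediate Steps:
s = 49 (s = 7**2 = 49)
(j*s)*q(-3, 4/4) = (17*49)*(-3 - 4/4) = 833*(-3 - 4/4) = 833*(-3 - 1*1) = 833*(-3 - 1) = 833*(-4) = -3332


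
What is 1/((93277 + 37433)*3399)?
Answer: 1/444283290 ≈ 2.2508e-9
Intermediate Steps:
1/((93277 + 37433)*3399) = (1/3399)/130710 = (1/130710)*(1/3399) = 1/444283290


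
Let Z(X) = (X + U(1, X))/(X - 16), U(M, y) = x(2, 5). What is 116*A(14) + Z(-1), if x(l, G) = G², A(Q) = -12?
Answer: -23688/17 ≈ -1393.4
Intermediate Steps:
U(M, y) = 25 (U(M, y) = 5² = 25)
Z(X) = (25 + X)/(-16 + X) (Z(X) = (X + 25)/(X - 16) = (25 + X)/(-16 + X))
116*A(14) + Z(-1) = 116*(-12) + (25 - 1)/(-16 - 1) = -1392 + 24/(-17) = -1392 - 1/17*24 = -1392 - 24/17 = -23688/17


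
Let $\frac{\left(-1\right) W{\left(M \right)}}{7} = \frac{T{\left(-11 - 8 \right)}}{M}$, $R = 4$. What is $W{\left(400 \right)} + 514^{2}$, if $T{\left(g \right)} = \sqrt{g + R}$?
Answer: $264196 - \frac{7 i \sqrt{15}}{400} \approx 2.642 \cdot 10^{5} - 0.067777 i$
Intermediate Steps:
$T{\left(g \right)} = \sqrt{4 + g}$ ($T{\left(g \right)} = \sqrt{g + 4} = \sqrt{4 + g}$)
$W{\left(M \right)} = - \frac{7 i \sqrt{15}}{M}$ ($W{\left(M \right)} = - 7 \frac{\sqrt{4 - 19}}{M} = - 7 \frac{\sqrt{-15}}{M} = - 7 \frac{i \sqrt{15}}{M} = - \frac{7 i \sqrt{15}}{M}$)
$W{\left(400 \right)} + 514^{2} = - \frac{7 i \sqrt{15}}{400} + 514^{2} = \left(-7\right) i \sqrt{15} \cdot \frac{1}{400} + 264196 = - \frac{7 i \sqrt{15}}{400} + 264196 = 264196 - \frac{7 i \sqrt{15}}{400}$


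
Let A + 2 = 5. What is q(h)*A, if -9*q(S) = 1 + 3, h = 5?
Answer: -4/3 ≈ -1.3333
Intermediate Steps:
A = 3 (A = -2 + 5 = 3)
q(S) = -4/9 (q(S) = -(1 + 3)/9 = -1/9*4 = -4/9)
q(h)*A = -4/9*3 = -4/3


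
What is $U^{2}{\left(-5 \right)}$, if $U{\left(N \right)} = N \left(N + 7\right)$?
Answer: $100$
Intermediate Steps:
$U{\left(N \right)} = N \left(7 + N\right)$
$U^{2}{\left(-5 \right)} = \left(- 5 \left(7 - 5\right)\right)^{2} = \left(\left(-5\right) 2\right)^{2} = \left(-10\right)^{2} = 100$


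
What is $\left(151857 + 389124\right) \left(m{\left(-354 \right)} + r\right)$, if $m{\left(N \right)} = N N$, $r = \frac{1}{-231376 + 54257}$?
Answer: $\frac{12007530209175543}{177119} \approx 6.7794 \cdot 10^{10}$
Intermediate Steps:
$r = - \frac{1}{177119}$ ($r = \frac{1}{-177119} = - \frac{1}{177119} \approx -5.6459 \cdot 10^{-6}$)
$m{\left(N \right)} = N^{2}$
$\left(151857 + 389124\right) \left(m{\left(-354 \right)} + r\right) = \left(151857 + 389124\right) \left(\left(-354\right)^{2} - \frac{1}{177119}\right) = 540981 \left(125316 - \frac{1}{177119}\right) = 540981 \cdot \frac{22195844603}{177119} = \frac{12007530209175543}{177119}$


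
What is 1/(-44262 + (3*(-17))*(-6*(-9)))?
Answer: -1/47016 ≈ -2.1269e-5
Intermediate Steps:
1/(-44262 + (3*(-17))*(-6*(-9))) = 1/(-44262 - 51*54) = 1/(-44262 - 2754) = 1/(-47016) = -1/47016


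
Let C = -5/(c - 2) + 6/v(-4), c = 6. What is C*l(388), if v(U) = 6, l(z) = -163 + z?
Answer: -225/4 ≈ -56.250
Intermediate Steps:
C = -¼ (C = -5/(6 - 2) + 6/6 = -5/4 + 6*(⅙) = -5*¼ + 1 = -5/4 + 1 = -¼ ≈ -0.25000)
C*l(388) = -(-163 + 388)/4 = -¼*225 = -225/4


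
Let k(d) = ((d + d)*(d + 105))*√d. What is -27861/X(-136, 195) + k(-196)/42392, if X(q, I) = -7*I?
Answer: 9287/455 + 8918*I/757 ≈ 20.411 + 11.781*I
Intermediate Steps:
k(d) = 2*d^(3/2)*(105 + d) (k(d) = ((2*d)*(105 + d))*√d = (2*d*(105 + d))*√d = 2*d^(3/2)*(105 + d))
-27861/X(-136, 195) + k(-196)/42392 = -27861/((-7*195)) + (2*(-196)^(3/2)*(105 - 196))/42392 = -27861/(-1365) + (2*(-2744*I)*(-91))*(1/42392) = -27861*(-1/1365) + (499408*I)*(1/42392) = 9287/455 + 8918*I/757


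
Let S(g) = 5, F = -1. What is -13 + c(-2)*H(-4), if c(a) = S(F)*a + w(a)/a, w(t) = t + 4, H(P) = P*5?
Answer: 207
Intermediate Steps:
H(P) = 5*P
w(t) = 4 + t
c(a) = 5*a + (4 + a)/a
-13 + c(-2)*H(-4) = -13 + (1 + 4/(-2) + 5*(-2))*(5*(-4)) = -13 + (1 + 4*(-½) - 10)*(-20) = -13 + (1 - 2 - 10)*(-20) = -13 - 11*(-20) = -13 + 220 = 207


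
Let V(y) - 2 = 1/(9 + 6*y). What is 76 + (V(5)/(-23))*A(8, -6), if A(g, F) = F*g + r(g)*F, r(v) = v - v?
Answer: 23988/299 ≈ 80.227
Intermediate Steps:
r(v) = 0
V(y) = 2 + 1/(9 + 6*y)
A(g, F) = F*g (A(g, F) = F*g + 0*F = F*g + 0 = F*g)
76 + (V(5)/(-23))*A(8, -6) = 76 + (((19 + 12*5)/(3*(3 + 2*5)))/(-23))*(-6*8) = 76 + (((19 + 60)/(3*(3 + 10)))*(-1/23))*(-48) = 76 + (((⅓)*79/13)*(-1/23))*(-48) = 76 + (((⅓)*(1/13)*79)*(-1/23))*(-48) = 76 + ((79/39)*(-1/23))*(-48) = 76 - 79/897*(-48) = 76 + 1264/299 = 23988/299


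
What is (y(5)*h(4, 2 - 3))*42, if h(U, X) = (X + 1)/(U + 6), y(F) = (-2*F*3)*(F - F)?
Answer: 0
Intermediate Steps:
y(F) = 0 (y(F) = -6*F*0 = 0)
h(U, X) = (1 + X)/(6 + U)
(y(5)*h(4, 2 - 3))*42 = (0*((1 + (2 - 3))/(6 + 4)))*42 = (0*((1 - 1)/10))*42 = (0*((1/10)*0))*42 = (0*0)*42 = 0*42 = 0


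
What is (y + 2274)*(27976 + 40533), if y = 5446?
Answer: 528889480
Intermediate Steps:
(y + 2274)*(27976 + 40533) = (5446 + 2274)*(27976 + 40533) = 7720*68509 = 528889480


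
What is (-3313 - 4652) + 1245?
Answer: -6720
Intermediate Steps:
(-3313 - 4652) + 1245 = -7965 + 1245 = -6720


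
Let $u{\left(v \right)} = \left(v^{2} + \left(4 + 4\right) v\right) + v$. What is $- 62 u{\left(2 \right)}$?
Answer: $-1364$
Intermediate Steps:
$u{\left(v \right)} = v^{2} + 9 v$ ($u{\left(v \right)} = \left(v^{2} + 8 v\right) + v = v^{2} + 9 v$)
$- 62 u{\left(2 \right)} = - 62 \cdot 2 \left(9 + 2\right) = - 62 \cdot 2 \cdot 11 = \left(-62\right) 22 = -1364$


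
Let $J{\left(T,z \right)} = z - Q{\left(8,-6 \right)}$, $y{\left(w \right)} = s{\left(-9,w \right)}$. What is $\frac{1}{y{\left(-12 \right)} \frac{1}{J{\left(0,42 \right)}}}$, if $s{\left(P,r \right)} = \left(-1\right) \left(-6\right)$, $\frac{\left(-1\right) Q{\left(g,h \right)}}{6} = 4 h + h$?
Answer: $-23$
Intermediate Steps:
$Q{\left(g,h \right)} = - 30 h$ ($Q{\left(g,h \right)} = - 6 \left(4 h + h\right) = - 6 \cdot 5 h = - 30 h$)
$s{\left(P,r \right)} = 6$
$y{\left(w \right)} = 6$
$J{\left(T,z \right)} = -180 + z$ ($J{\left(T,z \right)} = z - \left(-30\right) \left(-6\right) = z - 180 = -180 + z$)
$\frac{1}{y{\left(-12 \right)} \frac{1}{J{\left(0,42 \right)}}} = \frac{1}{6 \frac{1}{-180 + 42}} = \frac{1}{6 \frac{1}{-138}} = \frac{1}{6 \left(- \frac{1}{138}\right)} = \frac{1}{- \frac{1}{23}} = -23$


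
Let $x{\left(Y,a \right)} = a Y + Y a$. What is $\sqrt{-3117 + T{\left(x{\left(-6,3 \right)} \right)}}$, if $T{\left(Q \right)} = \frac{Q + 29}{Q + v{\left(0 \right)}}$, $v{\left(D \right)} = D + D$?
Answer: $\frac{i \sqrt{112205}}{6} \approx 55.828 i$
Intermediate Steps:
$x{\left(Y,a \right)} = 2 Y a$ ($x{\left(Y,a \right)} = Y a + Y a = 2 Y a$)
$v{\left(D \right)} = 2 D$
$T{\left(Q \right)} = \frac{29 + Q}{Q}$ ($T{\left(Q \right)} = \frac{Q + 29}{Q + 2 \cdot 0} = \frac{29 + Q}{Q + 0} = \frac{29 + Q}{Q}$)
$\sqrt{-3117 + T{\left(x{\left(-6,3 \right)} \right)}} = \sqrt{-3117 + \frac{29 + 2 \left(-6\right) 3}{2 \left(-6\right) 3}} = \sqrt{-3117 + \frac{29 - 36}{-36}} = \sqrt{-3117 - - \frac{7}{36}} = \sqrt{-3117 + \frac{7}{36}} = \sqrt{- \frac{112205}{36}} = \frac{i \sqrt{112205}}{6}$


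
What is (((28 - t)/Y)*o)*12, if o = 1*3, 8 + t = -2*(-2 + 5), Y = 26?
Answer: 756/13 ≈ 58.154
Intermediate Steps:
t = -14 (t = -8 - 2*(-2 + 5) = -8 - 2*3 = -8 - 6 = -14)
o = 3
(((28 - t)/Y)*o)*12 = (((28 - 1*(-14))/26)*3)*12 = (((28 + 14)*(1/26))*3)*12 = ((42*(1/26))*3)*12 = ((21/13)*3)*12 = (63/13)*12 = 756/13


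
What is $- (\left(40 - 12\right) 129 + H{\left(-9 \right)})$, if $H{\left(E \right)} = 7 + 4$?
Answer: $-3623$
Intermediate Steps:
$H{\left(E \right)} = 11$
$- (\left(40 - 12\right) 129 + H{\left(-9 \right)}) = - (\left(40 - 12\right) 129 + 11) = - (28 \cdot 129 + 11) = - (3612 + 11) = \left(-1\right) 3623 = -3623$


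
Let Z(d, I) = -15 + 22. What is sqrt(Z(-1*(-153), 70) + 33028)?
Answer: sqrt(33035) ≈ 181.76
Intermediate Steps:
Z(d, I) = 7
sqrt(Z(-1*(-153), 70) + 33028) = sqrt(7 + 33028) = sqrt(33035)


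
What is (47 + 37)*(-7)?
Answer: -588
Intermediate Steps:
(47 + 37)*(-7) = 84*(-7) = -588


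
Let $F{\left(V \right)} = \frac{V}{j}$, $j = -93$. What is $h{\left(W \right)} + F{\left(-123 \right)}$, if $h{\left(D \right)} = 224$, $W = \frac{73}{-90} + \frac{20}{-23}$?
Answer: $\frac{6985}{31} \approx 225.32$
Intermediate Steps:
$F{\left(V \right)} = - \frac{V}{93}$ ($F{\left(V \right)} = \frac{V}{-93} = V \left(- \frac{1}{93}\right) = - \frac{V}{93}$)
$W = - \frac{3479}{2070}$ ($W = 73 \left(- \frac{1}{90}\right) + 20 \left(- \frac{1}{23}\right) = - \frac{73}{90} - \frac{20}{23} = - \frac{3479}{2070} \approx -1.6807$)
$h{\left(W \right)} + F{\left(-123 \right)} = 224 - - \frac{41}{31} = 224 + \frac{41}{31} = \frac{6985}{31}$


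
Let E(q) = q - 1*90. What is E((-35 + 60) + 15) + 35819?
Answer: 35769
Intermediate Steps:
E(q) = -90 + q (E(q) = q - 90 = -90 + q)
E((-35 + 60) + 15) + 35819 = (-90 + ((-35 + 60) + 15)) + 35819 = (-90 + (25 + 15)) + 35819 = (-90 + 40) + 35819 = -50 + 35819 = 35769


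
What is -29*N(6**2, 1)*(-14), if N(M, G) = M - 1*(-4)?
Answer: 16240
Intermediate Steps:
N(M, G) = 4 + M (N(M, G) = M + 4 = 4 + M)
-29*N(6**2, 1)*(-14) = -29*(4 + 6**2)*(-14) = -29*(4 + 36)*(-14) = -29*40*(-14) = -1160*(-14) = 16240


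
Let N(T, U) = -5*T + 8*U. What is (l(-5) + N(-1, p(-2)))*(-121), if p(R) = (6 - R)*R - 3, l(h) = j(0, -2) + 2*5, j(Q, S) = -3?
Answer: 16940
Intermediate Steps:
l(h) = 7 (l(h) = -3 + 2*5 = -3 + 10 = 7)
p(R) = -3 + R*(6 - R) (p(R) = R*(6 - R) - 3 = -3 + R*(6 - R))
(l(-5) + N(-1, p(-2)))*(-121) = (7 + (-5*(-1) + 8*(-3 - 1*(-2)² + 6*(-2))))*(-121) = (7 + (5 + 8*(-3 - 1*4 - 12)))*(-121) = (7 + (5 + 8*(-3 - 4 - 12)))*(-121) = (7 + (5 + 8*(-19)))*(-121) = (7 + (5 - 152))*(-121) = (7 - 147)*(-121) = -140*(-121) = 16940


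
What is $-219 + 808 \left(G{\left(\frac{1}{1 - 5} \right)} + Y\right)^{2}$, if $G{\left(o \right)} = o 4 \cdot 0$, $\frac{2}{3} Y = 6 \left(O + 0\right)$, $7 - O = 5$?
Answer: $261573$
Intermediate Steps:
$O = 2$ ($O = 7 - 5 = 2$)
$Y = 18$ ($Y = \frac{3 \cdot 6 \left(2 + 0\right)}{2} = \frac{3 \cdot 6 \cdot 2}{2} = \frac{3}{2} \cdot 12 = 18$)
$G{\left(o \right)} = 0$ ($G{\left(o \right)} = 4 o 0 = 0$)
$-219 + 808 \left(G{\left(\frac{1}{1 - 5} \right)} + Y\right)^{2} = -219 + 808 \left(0 + 18\right)^{2} = -219 + 808 \cdot 18^{2} = -219 + 808 \cdot 324 = -219 + 261792 = 261573$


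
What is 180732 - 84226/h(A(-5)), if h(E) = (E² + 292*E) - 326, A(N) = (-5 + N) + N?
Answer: 809944318/4481 ≈ 1.8075e+5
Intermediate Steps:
A(N) = -5 + 2*N
h(E) = -326 + E² + 292*E
180732 - 84226/h(A(-5)) = 180732 - 84226/(-326 + (-5 + 2*(-5))² + 292*(-5 + 2*(-5))) = 180732 - 84226/(-326 + (-5 - 10)² + 292*(-5 - 10)) = 180732 - 84226/(-326 + (-15)² + 292*(-15)) = 180732 - 84226/(-326 + 225 - 4380) = 180732 - 84226/(-4481) = 180732 - 84226*(-1/4481) = 180732 + 84226/4481 = 809944318/4481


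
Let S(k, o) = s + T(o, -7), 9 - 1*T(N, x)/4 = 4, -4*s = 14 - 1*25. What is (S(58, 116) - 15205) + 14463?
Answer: -2877/4 ≈ -719.25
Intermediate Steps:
s = 11/4 (s = -(14 - 1*25)/4 = -(14 - 25)/4 = -¼*(-11) = 11/4 ≈ 2.7500)
T(N, x) = 20 (T(N, x) = 36 - 4*4 = 36 - 16 = 20)
S(k, o) = 91/4 (S(k, o) = 11/4 + 20 = 91/4)
(S(58, 116) - 15205) + 14463 = (91/4 - 15205) + 14463 = -60729/4 + 14463 = -2877/4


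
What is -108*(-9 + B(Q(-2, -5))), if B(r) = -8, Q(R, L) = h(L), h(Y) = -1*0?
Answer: 1836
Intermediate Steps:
h(Y) = 0
Q(R, L) = 0
-108*(-9 + B(Q(-2, -5))) = -108*(-9 - 8) = -108*(-17) = 1836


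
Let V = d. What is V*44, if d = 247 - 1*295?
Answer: -2112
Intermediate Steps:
d = -48 (d = 247 - 295 = -48)
V = -48
V*44 = -48*44 = -2112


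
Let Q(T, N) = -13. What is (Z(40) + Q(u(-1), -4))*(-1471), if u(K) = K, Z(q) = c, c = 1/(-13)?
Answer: 250070/13 ≈ 19236.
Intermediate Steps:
c = -1/13 ≈ -0.076923
Z(q) = -1/13
(Z(40) + Q(u(-1), -4))*(-1471) = (-1/13 - 13)*(-1471) = -170/13*(-1471) = 250070/13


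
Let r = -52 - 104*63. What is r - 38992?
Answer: -45596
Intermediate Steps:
r = -6604 (r = -52 - 6552 = -6604)
r - 38992 = -6604 - 38992 = -45596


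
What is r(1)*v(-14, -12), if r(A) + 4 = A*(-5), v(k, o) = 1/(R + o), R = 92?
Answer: -9/80 ≈ -0.11250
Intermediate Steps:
v(k, o) = 1/(92 + o)
r(A) = -4 - 5*A (r(A) = -4 + A*(-5) = -4 - 5*A)
r(1)*v(-14, -12) = (-4 - 5*1)/(92 - 12) = (-4 - 5)/80 = -9*1/80 = -9/80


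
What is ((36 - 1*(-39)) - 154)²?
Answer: 6241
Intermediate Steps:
((36 - 1*(-39)) - 154)² = ((36 + 39) - 154)² = (75 - 154)² = (-79)² = 6241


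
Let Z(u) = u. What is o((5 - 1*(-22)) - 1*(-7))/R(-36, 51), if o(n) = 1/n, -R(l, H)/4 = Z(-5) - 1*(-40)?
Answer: -1/4760 ≈ -0.00021008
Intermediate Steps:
R(l, H) = -140 (R(l, H) = -4*(-5 - 1*(-40)) = -4*(-5 + 40) = -4*35 = -140)
o(n) = 1/n
o((5 - 1*(-22)) - 1*(-7))/R(-36, 51) = 1/(((5 - 1*(-22)) - 1*(-7))*(-140)) = -1/140/((5 + 22) + 7) = -1/140/(27 + 7) = -1/140/34 = (1/34)*(-1/140) = -1/4760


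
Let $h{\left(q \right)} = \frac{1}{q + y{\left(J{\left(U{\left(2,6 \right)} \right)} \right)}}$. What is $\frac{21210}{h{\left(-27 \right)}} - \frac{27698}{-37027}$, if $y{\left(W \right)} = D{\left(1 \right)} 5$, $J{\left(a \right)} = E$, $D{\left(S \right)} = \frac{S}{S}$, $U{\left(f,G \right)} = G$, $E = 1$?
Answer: $- \frac{17277511042}{37027} \approx -4.6662 \cdot 10^{5}$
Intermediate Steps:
$D{\left(S \right)} = 1$
$J{\left(a \right)} = 1$
$y{\left(W \right)} = 5$ ($y{\left(W \right)} = 1 \cdot 5 = 5$)
$h{\left(q \right)} = \frac{1}{5 + q}$ ($h{\left(q \right)} = \frac{1}{q + 5} = \frac{1}{5 + q}$)
$\frac{21210}{h{\left(-27 \right)}} - \frac{27698}{-37027} = \frac{21210}{\frac{1}{5 - 27}} - \frac{27698}{-37027} = \frac{21210}{\frac{1}{-22}} - - \frac{27698}{37027} = \frac{21210}{- \frac{1}{22}} + \frac{27698}{37027} = 21210 \left(-22\right) + \frac{27698}{37027} = -466620 + \frac{27698}{37027} = - \frac{17277511042}{37027}$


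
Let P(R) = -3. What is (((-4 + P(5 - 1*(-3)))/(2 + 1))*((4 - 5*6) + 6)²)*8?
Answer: -22400/3 ≈ -7466.7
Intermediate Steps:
(((-4 + P(5 - 1*(-3)))/(2 + 1))*((4 - 5*6) + 6)²)*8 = (((-4 - 3)/(2 + 1))*((4 - 5*6) + 6)²)*8 = ((-7/3)*((4 - 30) + 6)²)*8 = ((-7*⅓)*(-26 + 6)²)*8 = -7/3*(-20)²*8 = -7/3*400*8 = -2800/3*8 = -22400/3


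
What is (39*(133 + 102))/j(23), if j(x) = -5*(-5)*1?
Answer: 1833/5 ≈ 366.60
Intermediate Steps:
j(x) = 25 (j(x) = 25*1 = 25)
(39*(133 + 102))/j(23) = (39*(133 + 102))/25 = (39*235)*(1/25) = 9165*(1/25) = 1833/5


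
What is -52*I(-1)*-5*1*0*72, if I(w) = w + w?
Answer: 0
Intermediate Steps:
I(w) = 2*w
-52*I(-1)*-5*1*0*72 = -52*2*(-1)*-5*1*0*72 = -(-104)*(-5*0)*72 = -(-104)*0*72 = -52*0*72 = 0*72 = 0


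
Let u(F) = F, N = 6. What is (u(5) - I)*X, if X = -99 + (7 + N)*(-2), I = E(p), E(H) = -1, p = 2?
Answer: -750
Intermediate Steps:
I = -1
X = -125 (X = -99 + (7 + 6)*(-2) = -99 + 13*(-2) = -99 - 26 = -125)
(u(5) - I)*X = (5 - 1*(-1))*(-125) = (5 + 1)*(-125) = 6*(-125) = -750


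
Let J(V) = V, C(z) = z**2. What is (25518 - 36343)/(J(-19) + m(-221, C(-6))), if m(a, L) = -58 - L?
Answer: 10825/113 ≈ 95.797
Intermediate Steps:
(25518 - 36343)/(J(-19) + m(-221, C(-6))) = (25518 - 36343)/(-19 + (-58 - 1*(-6)**2)) = -10825/(-19 + (-58 - 1*36)) = -10825/(-19 + (-58 - 36)) = -10825/(-19 - 94) = -10825/(-113) = -10825*(-1/113) = 10825/113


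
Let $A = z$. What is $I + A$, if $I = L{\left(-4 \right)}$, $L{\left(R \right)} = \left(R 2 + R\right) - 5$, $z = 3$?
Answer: $-14$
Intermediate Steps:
$L{\left(R \right)} = -5 + 3 R$ ($L{\left(R \right)} = \left(2 R + R\right) - 5 = 3 R - 5 = -5 + 3 R$)
$A = 3$
$I = -17$ ($I = -5 + 3 \left(-4\right) = -5 - 12 = -17$)
$I + A = -17 + 3 = -14$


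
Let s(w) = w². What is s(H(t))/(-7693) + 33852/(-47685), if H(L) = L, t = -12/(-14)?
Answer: -4254155008/5991731515 ≈ -0.71000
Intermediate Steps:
t = 6/7 (t = -12*(-1/14) = 6/7 ≈ 0.85714)
s(H(t))/(-7693) + 33852/(-47685) = (6/7)²/(-7693) + 33852/(-47685) = (36/49)*(-1/7693) + 33852*(-1/47685) = -36/376957 - 11284/15895 = -4254155008/5991731515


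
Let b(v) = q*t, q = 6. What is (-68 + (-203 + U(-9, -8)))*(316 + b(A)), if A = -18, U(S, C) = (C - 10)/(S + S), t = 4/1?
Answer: -91800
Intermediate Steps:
t = 4 (t = 4*1 = 4)
U(S, C) = (-10 + C)/(2*S) (U(S, C) = (-10 + C)/((2*S)) = (-10 + C)*(1/(2*S)) = (-10 + C)/(2*S))
b(v) = 24 (b(v) = 6*4 = 24)
(-68 + (-203 + U(-9, -8)))*(316 + b(A)) = (-68 + (-203 + (1/2)*(-10 - 8)/(-9)))*(316 + 24) = (-68 + (-203 + (1/2)*(-1/9)*(-18)))*340 = (-68 + (-203 + 1))*340 = (-68 - 202)*340 = -270*340 = -91800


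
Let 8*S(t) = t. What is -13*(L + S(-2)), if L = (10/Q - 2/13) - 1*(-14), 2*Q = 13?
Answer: -787/4 ≈ -196.75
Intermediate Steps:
Q = 13/2 (Q = (½)*13 = 13/2 ≈ 6.5000)
S(t) = t/8
L = 200/13 (L = (10/(13/2) - 2/13) - 1*(-14) = (10*(2/13) - 2*1/13) + 14 = (20/13 - 2/13) + 14 = 18/13 + 14 = 200/13 ≈ 15.385)
-13*(L + S(-2)) = -13*(200/13 + (⅛)*(-2)) = -13*(200/13 - ¼) = -13*787/52 = -787/4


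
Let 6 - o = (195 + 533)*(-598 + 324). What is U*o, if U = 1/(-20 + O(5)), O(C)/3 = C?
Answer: -199478/5 ≈ -39896.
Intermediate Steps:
O(C) = 3*C
o = 199478 (o = 6 - (195 + 533)*(-598 + 324) = 6 - 728*(-274) = 6 - 1*(-199472) = 6 + 199472 = 199478)
U = -⅕ (U = 1/(-20 + 3*5) = 1/(-20 + 15) = 1/(-5) = -⅕ ≈ -0.20000)
U*o = -⅕*199478 = -199478/5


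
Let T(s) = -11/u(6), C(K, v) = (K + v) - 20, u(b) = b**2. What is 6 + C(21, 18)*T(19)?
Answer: 7/36 ≈ 0.19444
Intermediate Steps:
C(K, v) = -20 + K + v
T(s) = -11/36 (T(s) = -11/(6**2) = -11/36)
6 + C(21, 18)*T(19) = 6 + (-20 + 21 + 18)*(-11/36) = 6 + 19*(-11/36) = 6 - 209/36 = 7/36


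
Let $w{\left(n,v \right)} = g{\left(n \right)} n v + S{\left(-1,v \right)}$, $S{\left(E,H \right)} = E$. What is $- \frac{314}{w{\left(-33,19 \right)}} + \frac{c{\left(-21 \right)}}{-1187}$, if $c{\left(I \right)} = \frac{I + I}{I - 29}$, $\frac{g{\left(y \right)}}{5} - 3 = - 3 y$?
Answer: $\frac{2602759}{9489204425} \approx 0.00027429$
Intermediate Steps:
$g{\left(y \right)} = 15 - 15 y$ ($g{\left(y \right)} = 15 + 5 \left(- 3 y\right) = 15 - 15 y$)
$w{\left(n,v \right)} = -1 + n v \left(15 - 15 n\right)$ ($w{\left(n,v \right)} = \left(15 - 15 n\right) n v - 1 = n \left(15 - 15 n\right) v - 1 = n v \left(15 - 15 n\right) - 1 = -1 + n v \left(15 - 15 n\right)$)
$c{\left(I \right)} = \frac{2 I}{-29 + I}$
$- \frac{314}{w{\left(-33,19 \right)}} + \frac{c{\left(-21 \right)}}{-1187} = - \frac{314}{-1 - \left(-495\right) 19 \left(-1 - 33\right)} + \frac{2 \left(-21\right) \frac{1}{-29 - 21}}{-1187} = - \frac{314}{-1 - \left(-495\right) 19 \left(-34\right)} + 2 \left(-21\right) \frac{1}{-50} \left(- \frac{1}{1187}\right) = - \frac{314}{-1 - 319770} + 2 \left(-21\right) \left(- \frac{1}{50}\right) \left(- \frac{1}{1187}\right) = - \frac{314}{-319771} + \frac{21}{25} \left(- \frac{1}{1187}\right) = \left(-314\right) \left(- \frac{1}{319771}\right) - \frac{21}{29675} = \frac{314}{319771} - \frac{21}{29675} = \frac{2602759}{9489204425}$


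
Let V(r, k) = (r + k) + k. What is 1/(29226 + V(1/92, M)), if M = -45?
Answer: 92/2680513 ≈ 3.4322e-5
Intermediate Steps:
V(r, k) = r + 2*k (V(r, k) = (k + r) + k = r + 2*k)
1/(29226 + V(1/92, M)) = 1/(29226 + (1/92 + 2*(-45))) = 1/(29226 + (1/92 - 90)) = 1/(29226 - 8279/92) = 1/(2680513/92) = 92/2680513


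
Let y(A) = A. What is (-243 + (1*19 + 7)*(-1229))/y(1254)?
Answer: -2927/114 ≈ -25.675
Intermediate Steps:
(-243 + (1*19 + 7)*(-1229))/y(1254) = (-243 + (1*19 + 7)*(-1229))/1254 = (-243 + (19 + 7)*(-1229))*(1/1254) = (-243 + 26*(-1229))*(1/1254) = (-243 - 31954)*(1/1254) = -32197*1/1254 = -2927/114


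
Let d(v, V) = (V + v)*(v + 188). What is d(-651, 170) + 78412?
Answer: 301115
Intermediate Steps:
d(v, V) = (188 + v)*(V + v) (d(v, V) = (V + v)*(188 + v) = (188 + v)*(V + v))
d(-651, 170) + 78412 = ((-651)² + 188*170 + 188*(-651) + 170*(-651)) + 78412 = (423801 + 31960 - 122388 - 110670) + 78412 = 222703 + 78412 = 301115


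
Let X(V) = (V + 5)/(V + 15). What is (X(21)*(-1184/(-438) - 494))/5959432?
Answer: -699361/11746040472 ≈ -5.9540e-5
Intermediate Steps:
X(V) = (5 + V)/(15 + V)
(X(21)*(-1184/(-438) - 494))/5959432 = (((5 + 21)/(15 + 21))*(-1184/(-438) - 494))/5959432 = ((26/36)*(-1184*(-1/438) - 494))*(1/5959432) = (((1/36)*26)*(592/219 - 494))*(1/5959432) = ((13/18)*(-107594/219))*(1/5959432) = -699361/1971*1/5959432 = -699361/11746040472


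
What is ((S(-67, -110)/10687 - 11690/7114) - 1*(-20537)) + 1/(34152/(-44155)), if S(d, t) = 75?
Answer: 26658203151802591/1298242482168 ≈ 20534.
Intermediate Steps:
((S(-67, -110)/10687 - 11690/7114) - 1*(-20537)) + 1/(34152/(-44155)) = ((75/10687 - 11690/7114) - 1*(-20537)) + 1/(34152/(-44155)) = ((75*(1/10687) - 11690*1/7114) + 20537) + 1/(34152*(-1/44155)) = ((75/10687 - 5845/3557) + 20537) + 1/(-34152/44155) = (-62198740/38013659 + 20537) - 44155/34152 = 780624316143/38013659 - 44155/34152 = 26658203151802591/1298242482168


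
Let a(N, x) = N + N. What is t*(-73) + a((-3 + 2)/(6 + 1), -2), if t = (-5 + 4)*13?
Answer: 6641/7 ≈ 948.71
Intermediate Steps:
t = -13 (t = -1*13 = -13)
a(N, x) = 2*N
t*(-73) + a((-3 + 2)/(6 + 1), -2) = -13*(-73) + 2*((-3 + 2)/(6 + 1)) = 949 + 2*(-1/7) = 949 + 2*(-1*⅐) = 949 + 2*(-⅐) = 949 - 2/7 = 6641/7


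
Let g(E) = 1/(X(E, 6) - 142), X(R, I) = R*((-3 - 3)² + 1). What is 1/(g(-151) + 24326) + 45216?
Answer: 6301466939777/139363653 ≈ 45216.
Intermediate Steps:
X(R, I) = 37*R (X(R, I) = R*((-6)² + 1) = R*(36 + 1) = R*37 = 37*R)
g(E) = 1/(-142 + 37*E) (g(E) = 1/(37*E - 142) = 1/(-142 + 37*E))
1/(g(-151) + 24326) + 45216 = 1/(1/(-142 + 37*(-151)) + 24326) + 45216 = 1/(1/(-142 - 5587) + 24326) + 45216 = 1/(1/(-5729) + 24326) + 45216 = 1/(-1/5729 + 24326) + 45216 = 1/(139363653/5729) + 45216 = 5729/139363653 + 45216 = 6301466939777/139363653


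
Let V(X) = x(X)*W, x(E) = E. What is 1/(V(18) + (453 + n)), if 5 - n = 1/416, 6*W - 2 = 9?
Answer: 416/204255 ≈ 0.0020367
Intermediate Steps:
W = 11/6 (W = ⅓ + (⅙)*9 = ⅓ + 3/2 = 11/6 ≈ 1.8333)
n = 2079/416 (n = 5 - 1/416 = 2079/416 ≈ 4.9976)
V(X) = 11*X/6 (V(X) = X*(11/6) = 11*X/6)
1/(V(18) + (453 + n)) = 1/((11/6)*18 + (453 + 2079/416)) = 1/(33 + 190527/416) = 1/(204255/416) = 416/204255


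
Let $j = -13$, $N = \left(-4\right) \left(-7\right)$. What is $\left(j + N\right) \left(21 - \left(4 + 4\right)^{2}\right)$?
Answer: $-645$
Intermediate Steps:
$N = 28$
$\left(j + N\right) \left(21 - \left(4 + 4\right)^{2}\right) = \left(-13 + 28\right) \left(21 - \left(4 + 4\right)^{2}\right) = 15 \left(21 - 8^{2}\right) = 15 \left(21 - 64\right) = 15 \left(-43\right) = -645$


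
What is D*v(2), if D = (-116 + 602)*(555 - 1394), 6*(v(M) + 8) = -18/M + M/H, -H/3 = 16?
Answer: 31011957/8 ≈ 3.8765e+6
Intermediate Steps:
H = -48 (H = -3*16 = -48)
v(M) = -8 - 3/M - M/288 (v(M) = -8 + (-18/M + M/(-48))/6 = -8 + (-18/M + M*(-1/48))/6 = -8 + (-18/M - M/48)/6 = -8 + (-3/M - M/288) = -8 - 3/M - M/288)
D = -407754 (D = 486*(-839) = -407754)
D*v(2) = -407754*(-8 - 3/2 - 1/288*2) = -407754*(-8 - 3*½ - 1/144) = -407754*(-8 - 3/2 - 1/144) = -407754*(-1369/144) = 31011957/8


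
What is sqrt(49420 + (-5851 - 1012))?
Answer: sqrt(42557) ≈ 206.29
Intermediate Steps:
sqrt(49420 + (-5851 - 1012)) = sqrt(49420 - 6863) = sqrt(42557)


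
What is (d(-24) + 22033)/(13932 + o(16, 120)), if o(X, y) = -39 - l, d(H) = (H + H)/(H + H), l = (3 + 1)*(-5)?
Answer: 22034/13913 ≈ 1.5837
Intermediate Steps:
l = -20 (l = 4*(-5) = -20)
d(H) = 1 (d(H) = (2*H)/((2*H)) = (2*H)*(1/(2*H)) = 1)
o(X, y) = -19 (o(X, y) = -39 - 1*(-20) = -39 + 20 = -19)
(d(-24) + 22033)/(13932 + o(16, 120)) = (1 + 22033)/(13932 - 19) = 22034/13913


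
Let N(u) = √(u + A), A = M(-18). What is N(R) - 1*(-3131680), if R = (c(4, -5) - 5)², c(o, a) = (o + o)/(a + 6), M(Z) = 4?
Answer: 3131680 + √13 ≈ 3.1317e+6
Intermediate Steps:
A = 4
c(o, a) = 2*o/(6 + a) (c(o, a) = (2*o)/(6 + a) = 2*o/(6 + a))
R = 9 (R = (2*4/(6 - 5) - 5)² = (2*4/1 - 5)² = (2*4*1 - 5)² = (8 - 5)² = 3² = 9)
N(u) = √(4 + u) (N(u) = √(u + 4) = √(4 + u))
N(R) - 1*(-3131680) = √(4 + 9) - 1*(-3131680) = √13 + 3131680 = 3131680 + √13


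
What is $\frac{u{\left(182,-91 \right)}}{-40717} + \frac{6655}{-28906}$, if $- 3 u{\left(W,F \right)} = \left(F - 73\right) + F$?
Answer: $- \frac{273428645}{1176965602} \approx -0.23232$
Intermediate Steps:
$u{\left(W,F \right)} = \frac{73}{3} - \frac{2 F}{3}$ ($u{\left(W,F \right)} = - \frac{\left(F - 73\right) + F}{3} = - \frac{\left(-73 + F\right) + F}{3} = - \frac{-73 + 2 F}{3} = \frac{73}{3} - \frac{2 F}{3}$)
$\frac{u{\left(182,-91 \right)}}{-40717} + \frac{6655}{-28906} = \frac{\frac{73}{3} - - \frac{182}{3}}{-40717} + \frac{6655}{-28906} = \left(\frac{73}{3} + \frac{182}{3}\right) \left(- \frac{1}{40717}\right) + 6655 \left(- \frac{1}{28906}\right) = 85 \left(- \frac{1}{40717}\right) - \frac{6655}{28906} = - \frac{85}{40717} - \frac{6655}{28906} = - \frac{273428645}{1176965602}$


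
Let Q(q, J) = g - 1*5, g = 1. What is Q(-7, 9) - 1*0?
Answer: -4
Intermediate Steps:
Q(q, J) = -4 (Q(q, J) = 1 - 1*5 = 1 - 5 = -4)
Q(-7, 9) - 1*0 = -4 - 1*0 = -4 + 0 = -4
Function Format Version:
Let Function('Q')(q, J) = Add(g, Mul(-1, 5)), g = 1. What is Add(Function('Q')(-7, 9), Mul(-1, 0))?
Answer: -4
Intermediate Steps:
Function('Q')(q, J) = -4 (Function('Q')(q, J) = Add(1, Mul(-1, 5)) = Add(1, -5) = -4)
Add(Function('Q')(-7, 9), Mul(-1, 0)) = Add(-4, Mul(-1, 0)) = Add(-4, 0) = -4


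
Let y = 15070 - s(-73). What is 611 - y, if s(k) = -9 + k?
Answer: -14541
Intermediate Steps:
y = 15152 (y = 15070 - (-9 - 73) = 15070 - 1*(-82) = 15070 + 82 = 15152)
611 - y = 611 - 1*15152 = 611 - 15152 = -14541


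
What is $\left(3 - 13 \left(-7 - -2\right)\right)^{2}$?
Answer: $4624$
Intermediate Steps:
$\left(3 - 13 \left(-7 - -2\right)\right)^{2} = \left(3 - 13 \left(-7 + 2\right)\right)^{2} = \left(3 - -65\right)^{2} = \left(3 + 65\right)^{2} = 68^{2} = 4624$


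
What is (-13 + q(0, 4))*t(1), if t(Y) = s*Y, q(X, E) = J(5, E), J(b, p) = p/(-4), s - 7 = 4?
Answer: -154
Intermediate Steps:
s = 11 (s = 7 + 4 = 11)
J(b, p) = -p/4 (J(b, p) = p*(-1/4) = -p/4)
q(X, E) = -E/4
t(Y) = 11*Y
(-13 + q(0, 4))*t(1) = (-13 - 1/4*4)*(11*1) = (-13 - 1)*11 = -14*11 = -154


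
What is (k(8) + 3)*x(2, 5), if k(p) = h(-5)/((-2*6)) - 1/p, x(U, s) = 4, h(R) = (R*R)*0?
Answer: 23/2 ≈ 11.500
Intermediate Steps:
h(R) = 0 (h(R) = R**2*0 = 0)
k(p) = -1/p (k(p) = 0/((-2*6)) - 1/p = 0/(-12) - 1/p = 0*(-1/12) - 1/p = 0 - 1/p = -1/p)
(k(8) + 3)*x(2, 5) = (-1/8 + 3)*4 = (23/8)*4 = 23/2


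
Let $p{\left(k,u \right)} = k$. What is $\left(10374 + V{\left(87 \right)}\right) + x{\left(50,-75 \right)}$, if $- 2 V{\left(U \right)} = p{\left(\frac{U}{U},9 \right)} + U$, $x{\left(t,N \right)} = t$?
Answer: $10380$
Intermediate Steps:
$V{\left(U \right)} = - \frac{1}{2} - \frac{U}{2}$ ($V{\left(U \right)} = - \frac{\frac{U}{U} + U}{2} = - \frac{1 + U}{2} = - \frac{1}{2} - \frac{U}{2}$)
$\left(10374 + V{\left(87 \right)}\right) + x{\left(50,-75 \right)} = \left(10374 - 44\right) + 50 = 10330 + 50 = 10380$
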